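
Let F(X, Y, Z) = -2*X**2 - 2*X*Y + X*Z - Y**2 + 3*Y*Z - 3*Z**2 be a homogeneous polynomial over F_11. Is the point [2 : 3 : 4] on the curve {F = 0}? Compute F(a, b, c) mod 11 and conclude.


F(2,3,4) ≡ 0 (mod 11); P is on the curve.

Evaluate F(2, 3, 4) term-by-term (mod 11).
  -2*X**2 ↦ -2·4·1·1 = -8
  -2*X*Y ↦ -2·2·3·1 = -12
  X*Z ↦ 1·2·1·4 = 8
  -Y**2 ↦ -1·1·9·1 = -9
  3*Y*Z ↦ 3·1·3·4 = 36
  -3*Z**2 ↦ -3·1·1·16 = -48
Sum: F(2, 3, 4) = (-8) + (-12) + (8) + (-9) + (36) + (-48) = -33.
Reducing mod 11: -33 ≡ 0 (mod 11).
Since F(a, b, c) ≡ 0 (mod 11), P lies on the curve.


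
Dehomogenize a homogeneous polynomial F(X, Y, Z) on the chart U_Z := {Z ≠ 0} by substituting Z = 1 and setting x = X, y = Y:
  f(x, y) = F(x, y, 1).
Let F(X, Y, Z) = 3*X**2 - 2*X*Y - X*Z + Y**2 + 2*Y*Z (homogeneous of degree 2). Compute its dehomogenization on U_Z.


f(x, y) = 3*x**2 - 2*x*y - x + y**2 + 2*y

On U_Z we set Z = 1. Each monomial c·X^i·Y^j·Z^k in F becomes c·x^i·y^j·1^k = c·x^i·y^j.
Substituting Z = 1: F(X, Y, 1) = 3*x**2 - 2*x*y - x + y**2 + 2*y.
Note: deg(f) ≤ deg(F) = 2; strict inequality happens when F is divisible by Z (lost terms).


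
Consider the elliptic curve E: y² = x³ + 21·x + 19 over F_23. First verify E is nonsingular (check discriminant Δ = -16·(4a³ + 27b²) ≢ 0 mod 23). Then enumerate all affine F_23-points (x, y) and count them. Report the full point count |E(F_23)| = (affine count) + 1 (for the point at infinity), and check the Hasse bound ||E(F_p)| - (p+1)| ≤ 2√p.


Affine points = {(1, 8), (1, 15), (2, 0), (4, 11), (4, 12), (6, 4), (6, 19), (7, 7), (7, 16), (8, 3), (8, 20), (15, 11), (15, 12), (16, 9), (16, 14), (19, 3), (19, 20)}; affine count = 17; |E(F_23)| = 18.

Discriminant check: Δ ∝ 4a³ + 27b² = 4·21³ + 27·19² = 4·9261 + 27·361 ≡ 9 (mod 23). Nonzero ⇒ E is nonsingular.
For each x ∈ F_23, compute rhs = x³ + 21·x + 19 mod 23, then count y ∈ F_23 with y² ≡ rhs.
  x = 0: rhs = 19, matching y values: none (0 points).
  x = 1: rhs = 18, matching y values: 8, 15 (2 points).
  x = 2: rhs = 0, matching y values: 0 (1 points).
  x = 3: rhs = 17, matching y values: none (0 points).
  x = 4: rhs = 6, matching y values: 11, 12 (2 points).
  x = 5: rhs = 19, matching y values: none (0 points).
  x = 6: rhs = 16, matching y values: 4, 19 (2 points).
  x = 7: rhs = 3, matching y values: 7, 16 (2 points).
  x = 8: rhs = 9, matching y values: 3, 20 (2 points).
  x = 9: rhs = 17, matching y values: none (0 points).
  x = 10: rhs = 10, matching y values: none (0 points).
  x = 11: rhs = 17, matching y values: none (0 points).
  x = 12: rhs = 21, matching y values: none (0 points).
  x = 13: rhs = 5, matching y values: none (0 points).
  x = 14: rhs = 21, matching y values: none (0 points).
  x = 15: rhs = 6, matching y values: 11, 12 (2 points).
  x = 16: rhs = 12, matching y values: 9, 14 (2 points).
  x = 17: rhs = 22, matching y values: none (0 points).
  x = 18: rhs = 19, matching y values: none (0 points).
  x = 19: rhs = 9, matching y values: 3, 20 (2 points).
  x = 20: rhs = 21, matching y values: none (0 points).
  x = 21: rhs = 15, matching y values: none (0 points).
  x = 22: rhs = 20, matching y values: none (0 points).
Total affine count: 17.
Full point count |E(F_23)| = 17 + 1 = 18.
Hasse bound: |18 − (23+1)| = |-6| = 6 ≤ 2√23 ≈ 9.5917 ✓.


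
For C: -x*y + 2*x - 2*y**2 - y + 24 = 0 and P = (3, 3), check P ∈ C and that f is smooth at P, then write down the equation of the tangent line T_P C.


Tangent line at P: -x - 16*y + 51 = 0.

Step 1: f(3, 3) = 0, so P lies on C.
Step 2: partial derivatives
  f_x(x, y) = 2 - y, f_y(x, y) = -x - 4*y - 1.
  f_x(P) = -1, f_y(P) = -16 (gradient nonzero, so P is smooth).
Step 3: tangent line at P: -1·(x − 3) + -16·(y − 3) = 0.
Expanding: -x - 16*y + 51 = 0.


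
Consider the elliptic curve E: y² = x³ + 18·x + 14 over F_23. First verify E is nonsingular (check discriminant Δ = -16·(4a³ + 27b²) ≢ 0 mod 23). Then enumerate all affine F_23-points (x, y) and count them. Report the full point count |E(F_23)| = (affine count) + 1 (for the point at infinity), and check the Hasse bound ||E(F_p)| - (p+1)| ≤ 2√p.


Affine points = {(2, 9), (2, 14), (3, 7), (3, 16), (4, 9), (4, 14), (6, 4), (6, 19), (7, 0), (8, 7), (8, 16), (9, 10), (9, 13), (11, 5), (11, 18), (12, 7), (12, 16), (15, 5), (15, 18), (17, 9), (17, 14), (18, 11), (18, 12), (19, 4), (19, 19), (20, 5), (20, 18), (21, 4), (21, 19), (22, 8), (22, 15)}; affine count = 31; |E(F_23)| = 32.

Discriminant check: Δ ∝ 4a³ + 27b² = 4·18³ + 27·14² = 4·5832 + 27·196 ≡ 8 (mod 23). Nonzero ⇒ E is nonsingular.
For each x ∈ F_23, compute rhs = x³ + 18·x + 14 mod 23, then count y ∈ F_23 with y² ≡ rhs.
  x = 0: rhs = 14, matching y values: none (0 points).
  x = 1: rhs = 10, matching y values: none (0 points).
  x = 2: rhs = 12, matching y values: 9, 14 (2 points).
  x = 3: rhs = 3, matching y values: 7, 16 (2 points).
  x = 4: rhs = 12, matching y values: 9, 14 (2 points).
  x = 5: rhs = 22, matching y values: none (0 points).
  x = 6: rhs = 16, matching y values: 4, 19 (2 points).
  x = 7: rhs = 0, matching y values: 0 (1 points).
  x = 8: rhs = 3, matching y values: 7, 16 (2 points).
  x = 9: rhs = 8, matching y values: 10, 13 (2 points).
  x = 10: rhs = 21, matching y values: none (0 points).
  x = 11: rhs = 2, matching y values: 5, 18 (2 points).
  x = 12: rhs = 3, matching y values: 7, 16 (2 points).
  x = 13: rhs = 7, matching y values: none (0 points).
  x = 14: rhs = 20, matching y values: none (0 points).
  x = 15: rhs = 2, matching y values: 5, 18 (2 points).
  x = 16: rhs = 5, matching y values: none (0 points).
  x = 17: rhs = 12, matching y values: 9, 14 (2 points).
  x = 18: rhs = 6, matching y values: 11, 12 (2 points).
  x = 19: rhs = 16, matching y values: 4, 19 (2 points).
  x = 20: rhs = 2, matching y values: 5, 18 (2 points).
  x = 21: rhs = 16, matching y values: 4, 19 (2 points).
  x = 22: rhs = 18, matching y values: 8, 15 (2 points).
Total affine count: 31.
Full point count |E(F_23)| = 31 + 1 = 32.
Hasse bound: |32 − (23+1)| = |8| = 8 ≤ 2√23 ≈ 9.5917 ✓.


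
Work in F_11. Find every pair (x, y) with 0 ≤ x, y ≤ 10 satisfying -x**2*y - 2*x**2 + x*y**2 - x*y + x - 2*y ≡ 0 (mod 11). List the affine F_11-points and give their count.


Affine F_11-points: {(0, 0), (1, 6), (1, 9), (6, 0), (7, 6), (7, 7), (10, 2), (10, 7)}; count = 8.

For each of the 121 pairs (x, y) ∈ F_11², evaluate f(x, y) mod 11. Record the zeros.
  x = 0: [0↦0, 1↦9, 2↦7, 3↦5, 4↦3, 5↦1, 6↦10, 7↦8, 8↦6, 9↦4, 10↦2]  zeros at y ∈ {0}
  x = 1: [0↦10, 1↦7, 2↦6, 3↦7, 4↦10, 5↦4, 6↦0, 7↦9, 8↦9, 9↦0, 10↦4]  zeros at y ∈ {6, 9}
  x = 2: [0↦5, 1↦10, 2↦8, 3↦10, 4↦5, 5↦4, 6↦7, 7↦3, 8↦3, 9↦7, 10↦4]  zeros at y ∈ ∅
  x = 3: [0↦7, 1↦7, 2↦2, 3↦3, 4↦10, 5↦1, 6↦9, 7↦1, 8↦10, 9↦3, 10↦2]  zeros at y ∈ ∅
  x = 4: [0↦5, 1↦9, 2↦10, 3↦8, 4↦3, 5↦6, 6↦6, 7↦3, 8↦8, 9↦10, 10↦9]  zeros at y ∈ ∅
  x = 5: [0↦10, 1↦5, 2↦10, 3↦3, 4↦6, 5↦8, 6↦9, 7↦9, 8↦8, 9↦6, 10↦3]  zeros at y ∈ ∅
  x = 6: [0↦0, 1↦6, 2↦2, 3↦10, 4↦8, 5↦7, 6↦7, 7↦8, 8↦10, 9↦2, 10↦6]  zeros at y ∈ {0}
  x = 7: [0↦8, 1↦1, 2↦8, 3↦7, 4↦9, 5↦3, 6↦0, 7↦0, 8↦3, 9↦9, 10↦7]  zeros at y ∈ {6, 7}
  x = 8: [0↦1, 1↦1, 2↦6, 3↦5, 4↦9, 5↦7, 6↦10, 7↦7, 8↦9, 9↦5, 10↦6]  zeros at y ∈ ∅
  x = 9: [0↦1, 1↦6, 2↦7, 3↦4, 4↦8, 5↦8, 6↦4, 7↦7, 8↦6, 9↦1, 10↦3]  zeros at y ∈ ∅
  x = 10: [0↦8, 1↦5, 2↦0, 3↦4, 4↦6, 5↦6, 6↦4, 7↦0, 8↦5, 9↦8, 10↦9]  zeros at y ∈ {2, 7}
Collecting zeros: affine points = {(0, 0), (1, 6), (1, 9), (6, 0), (7, 6), (7, 7), (10, 2), (10, 7)}.
Total count |C(F_11)_aff| = 8.


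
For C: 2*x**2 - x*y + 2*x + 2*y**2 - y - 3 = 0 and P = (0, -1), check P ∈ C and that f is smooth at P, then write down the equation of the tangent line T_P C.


Tangent line at P: 3*x - 5*y - 5 = 0.

Step 1: f(0, -1) = 0, so P lies on C.
Step 2: partial derivatives
  f_x(x, y) = 4*x - y + 2, f_y(x, y) = -x + 4*y - 1.
  f_x(P) = 3, f_y(P) = -5 (gradient nonzero, so P is smooth).
Step 3: tangent line at P: 3·(x − 0) + -5·(y − -1) = 0.
Expanding: 3*x - 5*y - 5 = 0.


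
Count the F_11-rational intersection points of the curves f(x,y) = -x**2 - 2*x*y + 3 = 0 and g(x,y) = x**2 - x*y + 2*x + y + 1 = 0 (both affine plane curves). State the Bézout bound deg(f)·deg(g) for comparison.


Common zeros: ∅; count = 0; Bézout bound = 4.

deg(f) = 2, deg(g) = 2, so Bézout bound = 4.
Scan x ∈ F_11. For each x, list the y ∈ F_11 with f(x, y) ≡ 0 and those with g(x, y) ≡ 0 (mod 11); the common zeros in that column are the intersection.
  x = 0: f ≡ 0 at y ∈ ∅; g ≡ 0 at y ∈ {10}; common: ∅.
  x = 1: f ≡ 0 at y ∈ {1}; g ≡ 0 at y ∈ ∅; common: ∅.
  x = 2: f ≡ 0 at y ∈ {8}; g ≡ 0 at y ∈ {9}; common: ∅.
  x = 3: f ≡ 0 at y ∈ {10}; g ≡ 0 at y ∈ {8}; common: ∅.
  x = 4: f ≡ 0 at y ∈ {8}; g ≡ 0 at y ∈ {1}; common: ∅.
  x = 5: f ≡ 0 at y ∈ {0}; g ≡ 0 at y ∈ {9}; common: ∅.
  x = 6: f ≡ 0 at y ∈ {0}; g ≡ 0 at y ∈ {1}; common: ∅.
  x = 7: f ≡ 0 at y ∈ {3}; g ≡ 0 at y ∈ {7}; common: ∅.
  x = 8: f ≡ 0 at y ∈ {1}; g ≡ 0 at y ∈ {10}; common: ∅.
  x = 9: f ≡ 0 at y ∈ {3}; g ≡ 0 at y ∈ {7}; common: ∅.
  x = 10: f ≡ 0 at y ∈ {10}; g ≡ 0 at y ∈ {0}; common: ∅.
Collecting: common zeros = ∅, so the count is 0.
Comparison with the Bézout bound: 0 ≤ 4 = deg(f)·deg(g), as expected for curves with no common component (the affine F_11-count falls short of the bound because intersections may lie at infinity, over extension fields, or carry multiplicity).


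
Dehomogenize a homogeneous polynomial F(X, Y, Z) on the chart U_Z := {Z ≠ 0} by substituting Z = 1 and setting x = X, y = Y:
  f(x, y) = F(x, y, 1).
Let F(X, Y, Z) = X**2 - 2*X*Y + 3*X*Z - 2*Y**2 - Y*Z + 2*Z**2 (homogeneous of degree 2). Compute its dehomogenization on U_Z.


f(x, y) = x**2 - 2*x*y + 3*x - 2*y**2 - y + 2

On U_Z we set Z = 1. Each monomial c·X^i·Y^j·Z^k in F becomes c·x^i·y^j·1^k = c·x^i·y^j.
Substituting Z = 1: F(X, Y, 1) = x**2 - 2*x*y + 3*x - 2*y**2 - y + 2.
Note: deg(f) ≤ deg(F) = 2; strict inequality happens when F is divisible by Z (lost terms).


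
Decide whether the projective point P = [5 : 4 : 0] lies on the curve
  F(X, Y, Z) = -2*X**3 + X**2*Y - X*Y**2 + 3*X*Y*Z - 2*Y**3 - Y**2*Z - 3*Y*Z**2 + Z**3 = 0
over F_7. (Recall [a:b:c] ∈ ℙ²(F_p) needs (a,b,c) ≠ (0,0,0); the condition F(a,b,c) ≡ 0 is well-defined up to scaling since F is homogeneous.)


F(5,4,0) ≡ 6 (mod 7); P is NOT on the curve.

Evaluate F(5, 4, 0) term-by-term (mod 7).
  -2*X**3 ↦ -2·125·1·1 = -250
  X**2*Y ↦ 1·25·4·1 = 100
  -X*Y**2 ↦ -1·5·16·1 = -80
  3*X*Y*Z ↦ 3·5·4·0 = 0
  -2*Y**3 ↦ -2·1·64·1 = -128
  -Y**2*Z ↦ -1·1·16·0 = 0
  -3*Y*Z**2 ↦ -3·1·4·0 = 0
  Z**3 ↦ 1·1·1·0 = 0
Sum: F(5, 4, 0) = (-250) + (100) + (-80) + (0) + (-128) + (0) + (0) + (0) = -358.
Reducing mod 7: -358 ≡ 6 (mod 7).
Since F(a, b, c) ≡ 6 ≠ 0 (mod 7), P does NOT lie on the curve.


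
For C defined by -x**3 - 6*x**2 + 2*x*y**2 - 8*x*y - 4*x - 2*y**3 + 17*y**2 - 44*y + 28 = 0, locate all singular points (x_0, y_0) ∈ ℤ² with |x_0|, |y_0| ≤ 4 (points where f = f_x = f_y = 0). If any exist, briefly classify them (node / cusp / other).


Singular points: {(-2, 2)}; classification: cusp.

Compute partial derivatives:
  f_x = -3*x**2 - 12*x + 2*y**2 - 8*y - 4.
  f_y = 4*x*y - 8*x - 6*y**2 + 34*y - 44.
Scan x_0 ∈ {−4, ..., 4}. For each x_0, f_y(x_0, y) is a polynomial in y; find its integer roots y ∈ {−4, ..., 4}, then test f_x and f at those candidates.
  x = -4: f_y(-4, y) = -6*y**2 + 18*y - 12; vanishes at y ∈ {1, 2}. (-4, 1): f_x = -10 ≠ 0; (-4, 2): f_x = -12 ≠ 0.
  x = -3: f_y(-3, y) = -6*y**2 + 22*y - 20; vanishes at y ∈ {2}. (-3, 2): f_x = -3 ≠ 0.
  x = -2: f_y(-2, y) = -6*y**2 + 26*y - 28; vanishes at y ∈ {2}. (-2, 2): f_x = 0, f = 0 — SINGULAR.
  x = -1: f_y(-1, y) = -6*y**2 + 30*y - 36; vanishes at y ∈ {2, 3}. (-1, 2): f_x = -3 ≠ 0; (-1, 3): f_x = -1 ≠ 0.
  x = 0: f_y(0, y) = -6*y**2 + 34*y - 44; vanishes at y ∈ {2}. (0, 2): f_x = -12 ≠ 0.
  x = 1: f_y(1, y) = -6*y**2 + 38*y - 52; vanishes at y ∈ {2}. (1, 2): f_x = -27 ≠ 0.
  x = 2: f_y(2, y) = -6*y**2 + 42*y - 60; vanishes at y ∈ {2}. (2, 2): f_x = -48 ≠ 0.
  x = 3: f_y(3, y) = -6*y**2 + 46*y - 68; vanishes at y ∈ {2}. (3, 2): f_x = -75 ≠ 0.
  x = 4: f_y(4, y) = -6*y**2 + 50*y - 76; vanishes at y ∈ {2}. (4, 2): f_x = -108 ≠ 0.
Only singular point on the grid: (-2, 2).
Classify: substitute x = -2 + u, y = 2 + v and expand: f = -u**3 + 2*u*v**2 - 2*v**3 + v**2.
No constant or linear terms (consistent with a singular point). Quadratic part: v**2. Cubic part: -u**3 + 2*u*v**2 - 2*v**3.
The quadratic part v**2 is a perfect square, so there is a single (double) tangent line v = 0, i.e. y = 2. Restricting the cubic part to that line (v = 0) leaves -u**3 ≠ 0, so f is not divisible by v and the branch is v² ≈ u**3 to lowest order — this is a cusp.
Classification: cusp.


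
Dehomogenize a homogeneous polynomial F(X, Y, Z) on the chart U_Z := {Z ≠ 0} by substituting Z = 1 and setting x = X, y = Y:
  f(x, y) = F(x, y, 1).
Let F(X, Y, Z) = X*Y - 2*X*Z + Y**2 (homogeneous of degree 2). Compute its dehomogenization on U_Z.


f(x, y) = x*y - 2*x + y**2

On U_Z we set Z = 1. Each monomial c·X^i·Y^j·Z^k in F becomes c·x^i·y^j·1^k = c·x^i·y^j.
Substituting Z = 1: F(X, Y, 1) = x*y - 2*x + y**2.
Note: deg(f) ≤ deg(F) = 2; strict inequality happens when F is divisible by Z (lost terms).


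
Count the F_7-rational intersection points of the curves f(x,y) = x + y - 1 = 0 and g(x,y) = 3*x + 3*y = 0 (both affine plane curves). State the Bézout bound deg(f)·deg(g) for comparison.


Common zeros: ∅; count = 0; Bézout bound = 1.

deg(f) = 1, deg(g) = 1, so Bézout bound = 1.
Scan x ∈ F_7. For each x, list the y ∈ F_7 with f(x, y) ≡ 0 and those with g(x, y) ≡ 0 (mod 7); the common zeros in that column are the intersection.
  x = 0: f ≡ 0 at y ∈ {1}; g ≡ 0 at y ∈ {0}; common: ∅.
  x = 1: f ≡ 0 at y ∈ {0}; g ≡ 0 at y ∈ {6}; common: ∅.
  x = 2: f ≡ 0 at y ∈ {6}; g ≡ 0 at y ∈ {5}; common: ∅.
  x = 3: f ≡ 0 at y ∈ {5}; g ≡ 0 at y ∈ {4}; common: ∅.
  x = 4: f ≡ 0 at y ∈ {4}; g ≡ 0 at y ∈ {3}; common: ∅.
  x = 5: f ≡ 0 at y ∈ {3}; g ≡ 0 at y ∈ {2}; common: ∅.
  x = 6: f ≡ 0 at y ∈ {2}; g ≡ 0 at y ∈ {1}; common: ∅.
Collecting: common zeros = ∅, so the count is 0.
Comparison with the Bézout bound: 0 ≤ 1 = deg(f)·deg(g), as expected for curves with no common component (the affine F_7-count falls short of the bound because intersections may lie at infinity, over extension fields, or carry multiplicity).


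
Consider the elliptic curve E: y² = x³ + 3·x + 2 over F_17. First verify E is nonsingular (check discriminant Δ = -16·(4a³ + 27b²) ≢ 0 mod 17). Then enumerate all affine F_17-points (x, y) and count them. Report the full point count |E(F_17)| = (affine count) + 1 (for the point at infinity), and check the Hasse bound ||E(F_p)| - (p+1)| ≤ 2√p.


Affine points = {(0, 6), (0, 11), (2, 4), (2, 13), (3, 2), (3, 15), (6, 7), (6, 10), (7, 3), (7, 14), (12, 7), (12, 10), (14, 0), (16, 7), (16, 10)}; affine count = 15; |E(F_17)| = 16.

Discriminant check: Δ ∝ 4a³ + 27b² = 4·3³ + 27·2² = 4·27 + 27·4 ≡ 12 (mod 17). Nonzero ⇒ E is nonsingular.
For each x ∈ F_17, compute rhs = x³ + 3·x + 2 mod 17, then count y ∈ F_17 with y² ≡ rhs.
  x = 0: rhs = 2, matching y values: 6, 11 (2 points).
  x = 1: rhs = 6, matching y values: none (0 points).
  x = 2: rhs = 16, matching y values: 4, 13 (2 points).
  x = 3: rhs = 4, matching y values: 2, 15 (2 points).
  x = 4: rhs = 10, matching y values: none (0 points).
  x = 5: rhs = 6, matching y values: none (0 points).
  x = 6: rhs = 15, matching y values: 7, 10 (2 points).
  x = 7: rhs = 9, matching y values: 3, 14 (2 points).
  x = 8: rhs = 11, matching y values: none (0 points).
  x = 9: rhs = 10, matching y values: none (0 points).
  x = 10: rhs = 12, matching y values: none (0 points).
  x = 11: rhs = 6, matching y values: none (0 points).
  x = 12: rhs = 15, matching y values: 7, 10 (2 points).
  x = 13: rhs = 11, matching y values: none (0 points).
  x = 14: rhs = 0, matching y values: 0 (1 points).
  x = 15: rhs = 5, matching y values: none (0 points).
  x = 16: rhs = 15, matching y values: 7, 10 (2 points).
Total affine count: 15.
Full point count |E(F_17)| = 15 + 1 = 16.
Hasse bound: |16 − (17+1)| = |-2| = 2 ≤ 2√17 ≈ 8.2462 ✓.


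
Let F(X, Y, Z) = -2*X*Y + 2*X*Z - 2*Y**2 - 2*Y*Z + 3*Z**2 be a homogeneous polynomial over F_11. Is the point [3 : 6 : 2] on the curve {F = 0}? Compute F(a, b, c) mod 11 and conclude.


F(3,6,2) ≡ 2 (mod 11); P is NOT on the curve.

Evaluate F(3, 6, 2) term-by-term (mod 11).
  -2*X*Y ↦ -2·3·6·1 = -36
  2*X*Z ↦ 2·3·1·2 = 12
  -2*Y**2 ↦ -2·1·36·1 = -72
  -2*Y*Z ↦ -2·1·6·2 = -24
  3*Z**2 ↦ 3·1·1·4 = 12
Sum: F(3, 6, 2) = (-36) + (12) + (-72) + (-24) + (12) = -108.
Reducing mod 11: -108 ≡ 2 (mod 11).
Since F(a, b, c) ≡ 2 ≠ 0 (mod 11), P does NOT lie on the curve.


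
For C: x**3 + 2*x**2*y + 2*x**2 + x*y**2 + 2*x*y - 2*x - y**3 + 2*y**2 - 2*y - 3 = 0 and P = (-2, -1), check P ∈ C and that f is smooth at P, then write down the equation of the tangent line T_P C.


Tangent line at P: 9*x - y + 17 = 0.

Step 1: f(-2, -1) = 0, so P lies on C.
Step 2: partial derivatives
  f_x(x, y) = 3*x**2 + 4*x*y + 4*x + y**2 + 2*y - 2, f_y(x, y) = 2*x**2 + 2*x*y + 2*x - 3*y**2 + 4*y - 2.
  f_x(P) = 9, f_y(P) = -1 (gradient nonzero, so P is smooth).
Step 3: tangent line at P: 9·(x − -2) + -1·(y − -1) = 0.
Expanding: 9*x - y + 17 = 0.


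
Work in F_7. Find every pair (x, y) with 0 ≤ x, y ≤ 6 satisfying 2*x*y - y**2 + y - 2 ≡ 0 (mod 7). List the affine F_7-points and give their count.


Affine F_7-points: {(0, 4), (1, 1), (1, 2), (5, 5), (5, 6), (6, 3)}; count = 6.

For each of the 49 pairs (x, y) ∈ F_7², evaluate f(x, y) mod 7. Record the zeros.
  x = 0: [0↦5, 1↦5, 2↦3, 3↦6, 4↦0, 5↦6, 6↦3]  zeros at y ∈ {4}
  x = 1: [0↦5, 1↦0, 2↦0, 3↦5, 4↦1, 5↦2, 6↦1]  zeros at y ∈ {1, 2}
  x = 2: [0↦5, 1↦2, 2↦4, 3↦4, 4↦2, 5↦5, 6↦6]  zeros at y ∈ ∅
  x = 3: [0↦5, 1↦4, 2↦1, 3↦3, 4↦3, 5↦1, 6↦4]  zeros at y ∈ ∅
  x = 4: [0↦5, 1↦6, 2↦5, 3↦2, 4↦4, 5↦4, 6↦2]  zeros at y ∈ ∅
  x = 5: [0↦5, 1↦1, 2↦2, 3↦1, 4↦5, 5↦0, 6↦0]  zeros at y ∈ {5, 6}
  x = 6: [0↦5, 1↦3, 2↦6, 3↦0, 4↦6, 5↦3, 6↦5]  zeros at y ∈ {3}
Collecting zeros: affine points = {(0, 4), (1, 1), (1, 2), (5, 5), (5, 6), (6, 3)}.
Total count |C(F_7)_aff| = 6.


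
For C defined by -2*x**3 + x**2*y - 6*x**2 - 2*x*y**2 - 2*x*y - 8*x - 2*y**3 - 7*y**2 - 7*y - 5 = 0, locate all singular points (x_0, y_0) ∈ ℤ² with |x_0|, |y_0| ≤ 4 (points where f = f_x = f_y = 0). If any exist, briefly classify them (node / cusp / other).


Singular points: {(-1, -1)}; classification: node.

Compute partial derivatives:
  f_x = -6*x**2 + 2*x*y - 12*x - 2*y**2 - 2*y - 8.
  f_y = x**2 - 4*x*y - 2*x - 6*y**2 - 14*y - 7.
Scan x_0 ∈ {−4, ..., 4}. For each x_0, f_y(x_0, y) is a polynomial in y; find its integer roots y ∈ {−4, ..., 4}, then test f_x and f at those candidates.
  x = -4: f_y(-4, y) = -6*y**2 + 2*y + 17; no integer root y with |y| ≤ 4.
  x = -3: f_y(-3, y) = -6*y**2 - 2*y + 8; vanishes at y ∈ {1}. (-3, 1): f_x = -36 ≠ 0.
  x = -2: f_y(-2, y) = -6*y**2 - 6*y + 1; no integer root y with |y| ≤ 4.
  x = -1: f_y(-1, y) = -6*y**2 - 10*y - 4; vanishes at y ∈ {-1}. (-1, -1): f_x = 0, f = 0 — SINGULAR.
  x = 0: f_y(0, y) = -6*y**2 - 14*y - 7; no integer root y with |y| ≤ 4.
  x = 1: f_y(1, y) = -6*y**2 - 18*y - 8; no integer root y with |y| ≤ 4.
  x = 2: f_y(2, y) = -6*y**2 - 22*y - 7; no integer root y with |y| ≤ 4.
  x = 3: f_y(3, y) = -6*y**2 - 26*y - 4; no integer root y with |y| ≤ 4.
  x = 4: f_y(4, y) = -6*y**2 - 30*y + 1; no integer root y with |y| ≤ 4.
Only singular point on the grid: (-1, -1).
Classify: substitute x = -1 + u, y = -1 + v and expand: f = -2*u**3 + u**2*v - u**2 - 2*u*v**2 - 2*v**3 + v**2.
No constant or linear terms (consistent with a singular point). Quadratic part: -u**2 + v**2. Cubic part: -2*u**3 + u**2*v - 2*u*v**2 - 2*v**3.
The quadratic part v**2 - u**2 = (v − u)(v + u) splits into two distinct linear factors, so there are two distinct tangent lines y − -1 = ±(x − -1) — this is a node (ordinary double point).
Classification: node.


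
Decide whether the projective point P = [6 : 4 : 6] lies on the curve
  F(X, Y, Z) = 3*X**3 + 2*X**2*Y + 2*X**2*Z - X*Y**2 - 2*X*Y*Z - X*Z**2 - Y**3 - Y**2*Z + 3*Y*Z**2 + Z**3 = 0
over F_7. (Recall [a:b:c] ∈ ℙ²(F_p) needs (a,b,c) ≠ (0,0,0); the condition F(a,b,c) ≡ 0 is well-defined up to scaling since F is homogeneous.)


F(6,4,6) ≡ 3 (mod 7); P is NOT on the curve.

Evaluate F(6, 4, 6) term-by-term (mod 7).
  3*X**3 ↦ 3·216·1·1 = 648
  2*X**2*Y ↦ 2·36·4·1 = 288
  2*X**2*Z ↦ 2·36·1·6 = 432
  -X*Y**2 ↦ -1·6·16·1 = -96
  -2*X*Y*Z ↦ -2·6·4·6 = -288
  -X*Z**2 ↦ -1·6·1·36 = -216
  -Y**3 ↦ -1·1·64·1 = -64
  -Y**2*Z ↦ -1·1·16·6 = -96
  3*Y*Z**2 ↦ 3·1·4·36 = 432
  Z**3 ↦ 1·1·1·216 = 216
Sum: F(6, 4, 6) = (648) + (288) + (432) + (-96) + (-288) + (-216) + (-64) + (-96) + (432) + (216) = 1256.
Reducing mod 7: 1256 ≡ 3 (mod 7).
Since F(a, b, c) ≡ 3 ≠ 0 (mod 7), P does NOT lie on the curve.


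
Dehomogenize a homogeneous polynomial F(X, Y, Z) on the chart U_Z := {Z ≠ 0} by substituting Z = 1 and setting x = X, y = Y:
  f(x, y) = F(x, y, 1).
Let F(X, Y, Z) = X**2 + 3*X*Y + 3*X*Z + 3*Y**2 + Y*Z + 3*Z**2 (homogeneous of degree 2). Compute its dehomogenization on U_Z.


f(x, y) = x**2 + 3*x*y + 3*x + 3*y**2 + y + 3

On U_Z we set Z = 1. Each monomial c·X^i·Y^j·Z^k in F becomes c·x^i·y^j·1^k = c·x^i·y^j.
Substituting Z = 1: F(X, Y, 1) = x**2 + 3*x*y + 3*x + 3*y**2 + y + 3.
Note: deg(f) ≤ deg(F) = 2; strict inequality happens when F is divisible by Z (lost terms).


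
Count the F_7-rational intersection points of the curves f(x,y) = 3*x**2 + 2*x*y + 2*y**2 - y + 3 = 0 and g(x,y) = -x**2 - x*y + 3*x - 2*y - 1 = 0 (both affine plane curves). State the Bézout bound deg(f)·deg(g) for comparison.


Common zeros: ∅; count = 0; Bézout bound = 4.

deg(f) = 2, deg(g) = 2, so Bézout bound = 4.
Scan x ∈ F_7. For each x, list the y ∈ F_7 with f(x, y) ≡ 0 and those with g(x, y) ≡ 0 (mod 7); the common zeros in that column are the intersection.
  x = 0: f ≡ 0 at y ∈ ∅; g ≡ 0 at y ∈ {3}; common: ∅.
  x = 1: f ≡ 0 at y ∈ {4, 6}; g ≡ 0 at y ∈ {5}; common: ∅.
  x = 2: f ≡ 0 at y ∈ {3, 6}; g ≡ 0 at y ∈ {2}; common: ∅.
  x = 3: f ≡ 0 at y ∈ {3, 5}; g ≡ 0 at y ∈ {4}; common: ∅.
  x = 4: f ≡ 0 at y ∈ ∅; g ≡ 0 at y ∈ {5}; common: ∅.
  x = 5: f ≡ 0 at y ∈ ∅; g ≡ 0 at y ∈ ∅; common: ∅.
  x = 6: f ≡ 0 at y ∈ ∅; g ≡ 0 at y ∈ {2}; common: ∅.
Collecting: common zeros = ∅, so the count is 0.
Comparison with the Bézout bound: 0 ≤ 4 = deg(f)·deg(g), as expected for curves with no common component (the affine F_7-count falls short of the bound because intersections may lie at infinity, over extension fields, or carry multiplicity).


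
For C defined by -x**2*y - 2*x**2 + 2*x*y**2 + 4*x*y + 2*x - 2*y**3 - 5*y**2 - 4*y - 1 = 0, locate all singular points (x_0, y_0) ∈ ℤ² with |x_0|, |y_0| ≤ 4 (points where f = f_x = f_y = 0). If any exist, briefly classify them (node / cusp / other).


Singular points: {(0, -1)}; classification: node.

Compute partial derivatives:
  f_x = -2*x*y - 4*x + 2*y**2 + 4*y + 2.
  f_y = -x**2 + 4*x*y + 4*x - 6*y**2 - 10*y - 4.
Scan x_0 ∈ {−4, ..., 4}. For each x_0, f_y(x_0, y) is a polynomial in y; find its integer roots y ∈ {−4, ..., 4}, then test f_x and f at those candidates.
  x = -4: f_y(-4, y) = -6*y**2 - 26*y - 36; no integer root y with |y| ≤ 4.
  x = -3: f_y(-3, y) = -6*y**2 - 22*y - 25; no integer root y with |y| ≤ 4.
  x = -2: f_y(-2, y) = -6*y**2 - 18*y - 16; no integer root y with |y| ≤ 4.
  x = -1: f_y(-1, y) = -6*y**2 - 14*y - 9; no integer root y with |y| ≤ 4.
  x = 0: f_y(0, y) = -6*y**2 - 10*y - 4; vanishes at y ∈ {-1}. (0, -1): f_x = 0, f = 0 — SINGULAR.
  x = 1: f_y(1, y) = -6*y**2 - 6*y - 1; no integer root y with |y| ≤ 4.
  x = 2: f_y(2, y) = -6*y**2 - 2*y; vanishes at y ∈ {0}. (2, 0): f_x = -6 ≠ 0.
  x = 3: f_y(3, y) = -6*y**2 + 2*y - 1; no integer root y with |y| ≤ 4.
  x = 4: f_y(4, y) = -6*y**2 + 6*y - 4; no integer root y with |y| ≤ 4.
Only singular point on the grid: (0, -1).
Classify: substitute x = 0 + u, y = -1 + v and expand: f = -u**2*v - u**2 + 2*u*v**2 - 2*v**3 + v**2.
No constant or linear terms (consistent with a singular point). Quadratic part: -u**2 + v**2. Cubic part: -u**2*v + 2*u*v**2 - 2*v**3.
The quadratic part v**2 - u**2 = (v − u)(v + u) splits into two distinct linear factors, so there are two distinct tangent lines y − -1 = ±(x − 0) — this is a node (ordinary double point).
Classification: node.


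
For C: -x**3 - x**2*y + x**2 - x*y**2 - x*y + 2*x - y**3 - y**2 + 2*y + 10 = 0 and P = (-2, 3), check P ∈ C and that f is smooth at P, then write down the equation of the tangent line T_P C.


Tangent line at P: -14*x - 21*y + 35 = 0.

Step 1: f(-2, 3) = 0, so P lies on C.
Step 2: partial derivatives
  f_x(x, y) = -3*x**2 - 2*x*y + 2*x - y**2 - y + 2, f_y(x, y) = -x**2 - 2*x*y - x - 3*y**2 - 2*y + 2.
  f_x(P) = -14, f_y(P) = -21 (gradient nonzero, so P is smooth).
Step 3: tangent line at P: -14·(x − -2) + -21·(y − 3) = 0.
Expanding: -14*x - 21*y + 35 = 0.


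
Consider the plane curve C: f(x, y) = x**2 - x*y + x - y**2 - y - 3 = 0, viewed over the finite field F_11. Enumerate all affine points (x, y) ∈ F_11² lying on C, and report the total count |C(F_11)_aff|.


Affine F_11-points: {(0, 5), (1, 10), (4, 1), (4, 5), (5, 2), (5, 3), (7, 1), (7, 2), (8, 3), (8, 10)}; count = 10.

For each of the 121 pairs (x, y) ∈ F_11², evaluate f(x, y) mod 11. Record the zeros.
  x = 0: [0↦8, 1↦6, 2↦2, 3↦7, 4↦10, 5↦0, 6↦10, 7↦7, 8↦2, 9↦6, 10↦8]  zeros at y ∈ {5}
  x = 1: [0↦10, 1↦7, 2↦2, 3↦6, 4↦8, 5↦8, 6↦6, 7↦2, 8↦7, 9↦10, 10↦0]  zeros at y ∈ {10}
  x = 2: [0↦3, 1↦10, 2↦4, 3↦7, 4↦8, 5↦7, 6↦4, 7↦10, 8↦3, 9↦5, 10↦5]  zeros at y ∈ ∅
  x = 3: [0↦9, 1↦4, 2↦8, 3↦10, 4↦10, 5↦8, 6↦4, 7↦9, 8↦1, 9↦2, 10↦1]  zeros at y ∈ ∅
  x = 4: [0↦6, 1↦0, 2↦3, 3↦4, 4↦3, 5↦0, 6↦6, 7↦10, 8↦1, 9↦1, 10↦10]  zeros at y ∈ {1, 5}
  x = 5: [0↦5, 1↦9, 2↦0, 3↦0, 4↦9, 5↦5, 6↦10, 7↦2, 8↦3, 9↦2, 10↦10]  zeros at y ∈ {2, 3}
  x = 6: [0↦6, 1↦9, 2↦10, 3↦9, 4↦6, 5↦1, 6↦5, 7↦7, 8↦7, 9↦5, 10↦1]  zeros at y ∈ ∅
  x = 7: [0↦9, 1↦0, 2↦0, 3↦9, 4↦5, 5↦10, 6↦2, 7↦3, 8↦2, 9↦10, 10↦5]  zeros at y ∈ {1, 2}
  x = 8: [0↦3, 1↦4, 2↦3, 3↦0, 4↦6, 5↦10, 6↦1, 7↦1, 8↦10, 9↦6, 10↦0]  zeros at y ∈ {3, 10}
  x = 9: [0↦10, 1↦10, 2↦8, 3↦4, 4↦9, 5↦1, 6↦2, 7↦1, 8↦9, 9↦4, 10↦8]  zeros at y ∈ ∅
  x = 10: [0↦8, 1↦7, 2↦4, 3↦10, 4↦3, 5↦5, 6↦5, 7↦3, 8↦10, 9↦4, 10↦7]  zeros at y ∈ ∅
Collecting zeros: affine points = {(0, 5), (1, 10), (4, 1), (4, 5), (5, 2), (5, 3), (7, 1), (7, 2), (8, 3), (8, 10)}.
Total count |C(F_11)_aff| = 10.


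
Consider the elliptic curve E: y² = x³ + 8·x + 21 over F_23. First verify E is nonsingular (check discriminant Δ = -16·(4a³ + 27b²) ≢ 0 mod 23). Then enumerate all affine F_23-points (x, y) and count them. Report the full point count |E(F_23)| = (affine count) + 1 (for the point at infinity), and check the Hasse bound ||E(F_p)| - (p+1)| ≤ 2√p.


Affine points = {(3, 7), (3, 16), (4, 5), (4, 18), (5, 5), (5, 18), (6, 3), (6, 20), (7, 11), (7, 12), (14, 5), (14, 18), (16, 6), (16, 17), (20, 4), (20, 19), (22, 9), (22, 14)}; affine count = 18; |E(F_23)| = 19.

Discriminant check: Δ ∝ 4a³ + 27b² = 4·8³ + 27·21² = 4·512 + 27·441 ≡ 17 (mod 23). Nonzero ⇒ E is nonsingular.
For each x ∈ F_23, compute rhs = x³ + 8·x + 21 mod 23, then count y ∈ F_23 with y² ≡ rhs.
  x = 0: rhs = 21, matching y values: none (0 points).
  x = 1: rhs = 7, matching y values: none (0 points).
  x = 2: rhs = 22, matching y values: none (0 points).
  x = 3: rhs = 3, matching y values: 7, 16 (2 points).
  x = 4: rhs = 2, matching y values: 5, 18 (2 points).
  x = 5: rhs = 2, matching y values: 5, 18 (2 points).
  x = 6: rhs = 9, matching y values: 3, 20 (2 points).
  x = 7: rhs = 6, matching y values: 11, 12 (2 points).
  x = 8: rhs = 22, matching y values: none (0 points).
  x = 9: rhs = 17, matching y values: none (0 points).
  x = 10: rhs = 20, matching y values: none (0 points).
  x = 11: rhs = 14, matching y values: none (0 points).
  x = 12: rhs = 5, matching y values: none (0 points).
  x = 13: rhs = 22, matching y values: none (0 points).
  x = 14: rhs = 2, matching y values: 5, 18 (2 points).
  x = 15: rhs = 20, matching y values: none (0 points).
  x = 16: rhs = 13, matching y values: 6, 17 (2 points).
  x = 17: rhs = 10, matching y values: none (0 points).
  x = 18: rhs = 17, matching y values: none (0 points).
  x = 19: rhs = 17, matching y values: none (0 points).
  x = 20: rhs = 16, matching y values: 4, 19 (2 points).
  x = 21: rhs = 20, matching y values: none (0 points).
  x = 22: rhs = 12, matching y values: 9, 14 (2 points).
Total affine count: 18.
Full point count |E(F_23)| = 18 + 1 = 19.
Hasse bound: |19 − (23+1)| = |-5| = 5 ≤ 2√23 ≈ 9.5917 ✓.


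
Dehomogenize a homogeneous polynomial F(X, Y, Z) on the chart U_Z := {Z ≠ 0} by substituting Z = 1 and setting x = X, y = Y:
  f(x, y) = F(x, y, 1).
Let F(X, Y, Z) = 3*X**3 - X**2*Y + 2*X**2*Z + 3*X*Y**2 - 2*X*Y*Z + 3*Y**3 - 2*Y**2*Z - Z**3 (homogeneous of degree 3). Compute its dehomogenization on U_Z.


f(x, y) = 3*x**3 - x**2*y + 2*x**2 + 3*x*y**2 - 2*x*y + 3*y**3 - 2*y**2 - 1

On U_Z we set Z = 1. Each monomial c·X^i·Y^j·Z^k in F becomes c·x^i·y^j·1^k = c·x^i·y^j.
Substituting Z = 1: F(X, Y, 1) = 3*x**3 - x**2*y + 2*x**2 + 3*x*y**2 - 2*x*y + 3*y**3 - 2*y**2 - 1.
Note: deg(f) ≤ deg(F) = 3; strict inequality happens when F is divisible by Z (lost terms).


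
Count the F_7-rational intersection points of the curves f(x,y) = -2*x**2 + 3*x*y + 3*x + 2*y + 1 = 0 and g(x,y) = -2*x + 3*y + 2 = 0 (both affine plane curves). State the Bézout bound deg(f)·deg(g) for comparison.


Common zeros: ∅; count = 0; Bézout bound = 2.

deg(f) = 2, deg(g) = 1, so Bézout bound = 2.
Scan x ∈ F_7. For each x, list the y ∈ F_7 with f(x, y) ≡ 0 and those with g(x, y) ≡ 0 (mod 7); the common zeros in that column are the intersection.
  x = 0: f ≡ 0 at y ∈ {3}; g ≡ 0 at y ∈ {4}; common: ∅.
  x = 1: f ≡ 0 at y ∈ {1}; g ≡ 0 at y ∈ {0}; common: ∅.
  x = 2: f ≡ 0 at y ∈ {1}; g ≡ 0 at y ∈ {3}; common: ∅.
  x = 3: f ≡ 0 at y ∈ {2}; g ≡ 0 at y ∈ {6}; common: ∅.
  x = 4: f ≡ 0 at y ∈ ∅; g ≡ 0 at y ∈ {2}; common: ∅.
  x = 5: f ≡ 0 at y ∈ {2}; g ≡ 0 at y ∈ {5}; common: ∅.
  x = 6: f ≡ 0 at y ∈ {3}; g ≡ 0 at y ∈ {1}; common: ∅.
Collecting: common zeros = ∅, so the count is 0.
Comparison with the Bézout bound: 0 ≤ 2 = deg(f)·deg(g), as expected for curves with no common component (the affine F_7-count falls short of the bound because intersections may lie at infinity, over extension fields, or carry multiplicity).


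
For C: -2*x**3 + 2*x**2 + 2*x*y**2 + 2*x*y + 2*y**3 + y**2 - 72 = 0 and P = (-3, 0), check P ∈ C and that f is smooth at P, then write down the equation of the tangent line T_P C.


Tangent line at P: -66*x - 6*y - 198 = 0.

Step 1: f(-3, 0) = 0, so P lies on C.
Step 2: partial derivatives
  f_x(x, y) = -6*x**2 + 4*x + 2*y**2 + 2*y, f_y(x, y) = 4*x*y + 2*x + 6*y**2 + 2*y.
  f_x(P) = -66, f_y(P) = -6 (gradient nonzero, so P is smooth).
Step 3: tangent line at P: -66·(x − -3) + -6·(y − 0) = 0.
Expanding: -66*x - 6*y - 198 = 0.


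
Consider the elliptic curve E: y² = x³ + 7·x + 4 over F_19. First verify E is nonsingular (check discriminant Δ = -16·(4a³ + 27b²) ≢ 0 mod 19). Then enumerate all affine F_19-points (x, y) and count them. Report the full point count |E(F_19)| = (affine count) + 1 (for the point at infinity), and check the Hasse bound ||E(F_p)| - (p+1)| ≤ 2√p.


Affine points = {(0, 2), (0, 17), (2, 8), (2, 11), (4, 1), (4, 18), (7, 4), (7, 15), (9, 6), (9, 13), (11, 5), (11, 14), (12, 7), (12, 12), (15, 8), (15, 11), (17, 1), (17, 18)}; affine count = 18; |E(F_19)| = 19.

Discriminant check: Δ ∝ 4a³ + 27b² = 4·7³ + 27·4² = 4·343 + 27·16 ≡ 18 (mod 19). Nonzero ⇒ E is nonsingular.
For each x ∈ F_19, compute rhs = x³ + 7·x + 4 mod 19, then count y ∈ F_19 with y² ≡ rhs.
  x = 0: rhs = 4, matching y values: 2, 17 (2 points).
  x = 1: rhs = 12, matching y values: none (0 points).
  x = 2: rhs = 7, matching y values: 8, 11 (2 points).
  x = 3: rhs = 14, matching y values: none (0 points).
  x = 4: rhs = 1, matching y values: 1, 18 (2 points).
  x = 5: rhs = 12, matching y values: none (0 points).
  x = 6: rhs = 15, matching y values: none (0 points).
  x = 7: rhs = 16, matching y values: 4, 15 (2 points).
  x = 8: rhs = 2, matching y values: none (0 points).
  x = 9: rhs = 17, matching y values: 6, 13 (2 points).
  x = 10: rhs = 10, matching y values: none (0 points).
  x = 11: rhs = 6, matching y values: 5, 14 (2 points).
  x = 12: rhs = 11, matching y values: 7, 12 (2 points).
  x = 13: rhs = 12, matching y values: none (0 points).
  x = 14: rhs = 15, matching y values: none (0 points).
  x = 15: rhs = 7, matching y values: 8, 11 (2 points).
  x = 16: rhs = 13, matching y values: none (0 points).
  x = 17: rhs = 1, matching y values: 1, 18 (2 points).
  x = 18: rhs = 15, matching y values: none (0 points).
Total affine count: 18.
Full point count |E(F_19)| = 18 + 1 = 19.
Hasse bound: |19 − (19+1)| = |-1| = 1 ≤ 2√19 ≈ 8.7178 ✓.


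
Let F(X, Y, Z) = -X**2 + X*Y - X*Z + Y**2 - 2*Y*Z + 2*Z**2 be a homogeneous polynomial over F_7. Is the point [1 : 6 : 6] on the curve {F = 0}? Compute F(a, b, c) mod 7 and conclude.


F(1,6,6) ≡ 0 (mod 7); P is on the curve.

Evaluate F(1, 6, 6) term-by-term (mod 7).
  -X**2 ↦ -1·1·1·1 = -1
  X*Y ↦ 1·1·6·1 = 6
  -X*Z ↦ -1·1·1·6 = -6
  Y**2 ↦ 1·1·36·1 = 36
  -2*Y*Z ↦ -2·1·6·6 = -72
  2*Z**2 ↦ 2·1·1·36 = 72
Sum: F(1, 6, 6) = (-1) + (6) + (-6) + (36) + (-72) + (72) = 35.
Reducing mod 7: 35 ≡ 0 (mod 7).
Since F(a, b, c) ≡ 0 (mod 7), P lies on the curve.


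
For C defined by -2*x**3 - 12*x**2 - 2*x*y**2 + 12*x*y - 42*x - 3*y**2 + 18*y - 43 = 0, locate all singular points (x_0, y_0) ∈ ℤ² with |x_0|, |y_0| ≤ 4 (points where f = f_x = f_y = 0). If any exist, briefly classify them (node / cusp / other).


Singular points: {(-2, 3)}; classification: cusp.

Compute partial derivatives:
  f_x = -6*x**2 - 24*x - 2*y**2 + 12*y - 42.
  f_y = -4*x*y + 12*x - 6*y + 18.
Scan x_0 ∈ {−4, ..., 4}. For each x_0, f_y(x_0, y) is a polynomial in y; find its integer roots y ∈ {−4, ..., 4}, then test f_x and f at those candidates.
  x = -4: f_y(-4, y) = 10*y - 30; vanishes at y ∈ {3}. (-4, 3): f_x = -24 ≠ 0.
  x = -3: f_y(-3, y) = 6*y - 18; vanishes at y ∈ {3}. (-3, 3): f_x = -6 ≠ 0.
  x = -2: f_y(-2, y) = 2*y - 6; vanishes at y ∈ {3}. (-2, 3): f_x = 0, f = 0 — SINGULAR.
  x = -1: f_y(-1, y) = 6 - 2*y; vanishes at y ∈ {3}. (-1, 3): f_x = -6 ≠ 0.
  x = 0: f_y(0, y) = 18 - 6*y; vanishes at y ∈ {3}. (0, 3): f_x = -24 ≠ 0.
  x = 1: f_y(1, y) = 30 - 10*y; vanishes at y ∈ {3}. (1, 3): f_x = -54 ≠ 0.
  x = 2: f_y(2, y) = 42 - 14*y; vanishes at y ∈ {3}. (2, 3): f_x = -96 ≠ 0.
  x = 3: f_y(3, y) = 54 - 18*y; vanishes at y ∈ {3}. (3, 3): f_x = -150 ≠ 0.
  x = 4: f_y(4, y) = 66 - 22*y; vanishes at y ∈ {3}. (4, 3): f_x = -216 ≠ 0.
Only singular point on the grid: (-2, 3).
Classify: substitute x = -2 + u, y = 3 + v and expand: f = -2*u**3 - 2*u*v**2 + v**2.
No constant or linear terms (consistent with a singular point). Quadratic part: v**2. Cubic part: -2*u**3 - 2*u*v**2.
The quadratic part v**2 is a perfect square, so there is a single (double) tangent line v = 0, i.e. y = 3. Restricting the cubic part to that line (v = 0) leaves -2*u**3 ≠ 0, so f is not divisible by v and the branch is v² ≈ 2*u**3 to lowest order — this is a cusp.
Classification: cusp.


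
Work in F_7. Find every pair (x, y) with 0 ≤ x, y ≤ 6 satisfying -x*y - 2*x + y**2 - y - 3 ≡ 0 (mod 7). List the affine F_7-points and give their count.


Affine F_7-points: {(2, 0), (2, 3), (5, 2), (5, 4), (6, 1), (6, 6)}; count = 6.

For each of the 49 pairs (x, y) ∈ F_7², evaluate f(x, y) mod 7. Record the zeros.
  x = 0: [0↦4, 1↦4, 2↦6, 3↦3, 4↦2, 5↦3, 6↦6]  zeros at y ∈ ∅
  x = 1: [0↦2, 1↦1, 2↦2, 3↦5, 4↦3, 5↦3, 6↦5]  zeros at y ∈ ∅
  x = 2: [0↦0, 1↦5, 2↦5, 3↦0, 4↦4, 5↦3, 6↦4]  zeros at y ∈ {0, 3}
  x = 3: [0↦5, 1↦2, 2↦1, 3↦2, 4↦5, 5↦3, 6↦3]  zeros at y ∈ ∅
  x = 4: [0↦3, 1↦6, 2↦4, 3↦4, 4↦6, 5↦3, 6↦2]  zeros at y ∈ ∅
  x = 5: [0↦1, 1↦3, 2↦0, 3↦6, 4↦0, 5↦3, 6↦1]  zeros at y ∈ {2, 4}
  x = 6: [0↦6, 1↦0, 2↦3, 3↦1, 4↦1, 5↦3, 6↦0]  zeros at y ∈ {1, 6}
Collecting zeros: affine points = {(2, 0), (2, 3), (5, 2), (5, 4), (6, 1), (6, 6)}.
Total count |C(F_7)_aff| = 6.


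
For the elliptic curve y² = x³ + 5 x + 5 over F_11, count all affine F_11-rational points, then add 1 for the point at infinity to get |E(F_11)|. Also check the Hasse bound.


Affine points = {(0, 4), (0, 7), (1, 0), (2, 1), (2, 10), (3, 5), (3, 6), (4, 1), (4, 10), (5, 1), (5, 10), (6, 3), (6, 8), (7, 3), (7, 8), (9, 3), (9, 8)}; affine count = 17; |E(F_11)| = 18.

Discriminant check: Δ ∝ 4a³ + 27b² = 4·5³ + 27·5² = 4·125 + 27·25 ≡ 9 (mod 11). Nonzero ⇒ E is nonsingular.
For each x ∈ F_11, compute rhs = x³ + 5·x + 5 mod 11, then count y ∈ F_11 with y² ≡ rhs.
  x = 0: rhs = 5, matching y values: 4, 7 (2 points).
  x = 1: rhs = 0, matching y values: 0 (1 points).
  x = 2: rhs = 1, matching y values: 1, 10 (2 points).
  x = 3: rhs = 3, matching y values: 5, 6 (2 points).
  x = 4: rhs = 1, matching y values: 1, 10 (2 points).
  x = 5: rhs = 1, matching y values: 1, 10 (2 points).
  x = 6: rhs = 9, matching y values: 3, 8 (2 points).
  x = 7: rhs = 9, matching y values: 3, 8 (2 points).
  x = 8: rhs = 7, matching y values: none (0 points).
  x = 9: rhs = 9, matching y values: 3, 8 (2 points).
  x = 10: rhs = 10, matching y values: none (0 points).
Total affine count: 17.
Full point count |E(F_11)| = 17 + 1 = 18.
Hasse bound: |18 − (11+1)| = |6| = 6 ≤ 2√11 ≈ 6.6332 ✓.


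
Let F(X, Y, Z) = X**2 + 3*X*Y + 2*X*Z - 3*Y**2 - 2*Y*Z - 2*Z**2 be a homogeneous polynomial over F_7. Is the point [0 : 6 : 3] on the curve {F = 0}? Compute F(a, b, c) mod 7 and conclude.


F(0,6,3) ≡ 6 (mod 7); P is NOT on the curve.

Evaluate F(0, 6, 3) term-by-term (mod 7).
  X**2 ↦ 1·0·1·1 = 0
  3*X*Y ↦ 3·0·6·1 = 0
  2*X*Z ↦ 2·0·1·3 = 0
  -3*Y**2 ↦ -3·1·36·1 = -108
  -2*Y*Z ↦ -2·1·6·3 = -36
  -2*Z**2 ↦ -2·1·1·9 = -18
Sum: F(0, 6, 3) = (0) + (0) + (0) + (-108) + (-36) + (-18) = -162.
Reducing mod 7: -162 ≡ 6 (mod 7).
Since F(a, b, c) ≡ 6 ≠ 0 (mod 7), P does NOT lie on the curve.


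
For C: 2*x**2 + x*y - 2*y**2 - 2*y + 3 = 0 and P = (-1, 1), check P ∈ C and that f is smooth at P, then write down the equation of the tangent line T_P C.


Tangent line at P: -3*x - 7*y + 4 = 0.

Step 1: f(-1, 1) = 0, so P lies on C.
Step 2: partial derivatives
  f_x(x, y) = 4*x + y, f_y(x, y) = x - 4*y - 2.
  f_x(P) = -3, f_y(P) = -7 (gradient nonzero, so P is smooth).
Step 3: tangent line at P: -3·(x − -1) + -7·(y − 1) = 0.
Expanding: -3*x - 7*y + 4 = 0.
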